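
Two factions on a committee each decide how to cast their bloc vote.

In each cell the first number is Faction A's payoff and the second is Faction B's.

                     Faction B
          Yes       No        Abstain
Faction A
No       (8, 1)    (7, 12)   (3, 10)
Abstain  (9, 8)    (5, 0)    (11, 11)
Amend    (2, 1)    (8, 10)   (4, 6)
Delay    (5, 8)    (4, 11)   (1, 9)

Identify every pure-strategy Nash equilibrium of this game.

(No, Yes): Faction A can switch to Abstain (8 → 9). Not NE.
(No, No): Faction A can switch to Amend (7 → 8). Not NE.
(No, Abstain): Faction A can switch to Abstain (3 → 11). Not NE.
(Abstain, Yes): Faction B can switch to Abstain (8 → 11). Not NE.
(Abstain, No): Faction A can switch to No (5 → 7). Not NE.
(Abstain, Abstain): Faction A gets 11, best alternative 4; Faction B gets 11, best alternative 8. No profitable deviation — NE.
(Amend, Yes): Faction A can switch to No (2 → 8). Not NE.
(Amend, No): Faction A gets 8, best alternative 7; Faction B gets 10, best alternative 6. No profitable deviation — NE.
(Amend, Abstain): Faction A can switch to Abstain (4 → 11). Not NE.
(Delay, Yes): Faction A can switch to No (5 → 8). Not NE.
(The remaining 2 profiles each have a profitable deviation by the same check.)

The pure Nash equilibria are (Abstain, Abstain); (Amend, No).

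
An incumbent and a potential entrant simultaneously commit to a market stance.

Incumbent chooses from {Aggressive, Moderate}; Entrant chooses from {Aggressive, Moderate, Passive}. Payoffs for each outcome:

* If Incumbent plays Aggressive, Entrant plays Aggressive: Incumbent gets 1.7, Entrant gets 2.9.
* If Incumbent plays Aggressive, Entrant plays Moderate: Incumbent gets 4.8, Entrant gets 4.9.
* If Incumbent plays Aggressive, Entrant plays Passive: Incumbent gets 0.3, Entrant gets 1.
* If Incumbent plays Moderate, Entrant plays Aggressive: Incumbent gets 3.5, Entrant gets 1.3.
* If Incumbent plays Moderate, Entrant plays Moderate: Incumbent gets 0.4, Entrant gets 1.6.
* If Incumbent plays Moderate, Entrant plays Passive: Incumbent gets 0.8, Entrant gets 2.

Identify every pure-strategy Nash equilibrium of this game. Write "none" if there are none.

(Aggressive, Moderate), (Moderate, Passive)

Incumbent against Aggressive: payoffs 1.7, 3.5 → best response Moderate.
Incumbent against Moderate: payoffs 4.8, 0.4 → best response Aggressive.
Incumbent against Passive: payoffs 0.3, 0.8 → best response Moderate.
Entrant against Aggressive: payoffs 2.9, 4.9, 1 → best response Moderate.
Entrant against Moderate: payoffs 1.3, 1.6, 2 → best response Passive.
Mutual best responses: (Aggressive, Moderate); (Moderate, Passive).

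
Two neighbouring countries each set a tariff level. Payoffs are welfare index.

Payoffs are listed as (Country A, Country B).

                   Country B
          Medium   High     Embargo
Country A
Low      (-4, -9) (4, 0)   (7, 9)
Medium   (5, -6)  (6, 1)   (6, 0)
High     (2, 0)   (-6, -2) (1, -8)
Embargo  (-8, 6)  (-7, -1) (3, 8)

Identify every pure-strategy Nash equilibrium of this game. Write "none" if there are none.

(Low, Embargo); (Medium, High)

Country A against Medium: payoffs -4, 5, 2, -8 → best response Medium.
Country A against High: payoffs 4, 6, -6, -7 → best response Medium.
Country A against Embargo: payoffs 7, 6, 1, 3 → best response Low.
Country B against Low: payoffs -9, 0, 9 → best response Embargo.
Country B against Medium: payoffs -6, 1, 0 → best response High.
Country B against High: payoffs 0, -2, -8 → best response Medium.
Country B against Embargo: payoffs 6, -1, 8 → best response Embargo.
Mutual best responses: (Low, Embargo); (Medium, High).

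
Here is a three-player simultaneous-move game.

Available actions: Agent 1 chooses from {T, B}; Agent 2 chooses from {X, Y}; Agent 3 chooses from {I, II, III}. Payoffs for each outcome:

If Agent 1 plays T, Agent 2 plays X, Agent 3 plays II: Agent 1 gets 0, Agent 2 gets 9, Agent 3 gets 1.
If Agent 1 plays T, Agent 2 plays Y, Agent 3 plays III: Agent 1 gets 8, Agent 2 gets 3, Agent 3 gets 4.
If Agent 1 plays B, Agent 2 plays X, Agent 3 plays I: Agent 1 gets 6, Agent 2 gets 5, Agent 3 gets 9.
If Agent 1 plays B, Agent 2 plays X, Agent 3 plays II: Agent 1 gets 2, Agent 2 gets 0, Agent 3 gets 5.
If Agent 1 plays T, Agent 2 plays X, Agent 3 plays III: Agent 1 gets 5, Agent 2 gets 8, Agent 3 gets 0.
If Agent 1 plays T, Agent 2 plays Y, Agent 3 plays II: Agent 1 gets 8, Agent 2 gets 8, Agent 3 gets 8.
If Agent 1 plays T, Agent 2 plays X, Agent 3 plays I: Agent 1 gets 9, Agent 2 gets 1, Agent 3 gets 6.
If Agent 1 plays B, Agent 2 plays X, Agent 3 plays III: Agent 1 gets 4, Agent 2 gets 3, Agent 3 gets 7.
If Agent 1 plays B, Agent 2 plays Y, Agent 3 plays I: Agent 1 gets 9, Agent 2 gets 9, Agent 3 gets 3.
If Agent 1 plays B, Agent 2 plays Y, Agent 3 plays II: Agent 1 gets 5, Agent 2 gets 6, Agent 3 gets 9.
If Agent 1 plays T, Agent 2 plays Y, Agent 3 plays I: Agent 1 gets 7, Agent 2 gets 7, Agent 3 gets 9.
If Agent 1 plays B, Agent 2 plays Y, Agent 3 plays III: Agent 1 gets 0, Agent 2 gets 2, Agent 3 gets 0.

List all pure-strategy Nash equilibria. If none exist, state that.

none

Check each profile: it is a Nash equilibrium iff no player can strictly gain by switching unilaterally.
(T, X, I): Agent 2 can switch to Y (1 → 7). Not NE.
(T, X, II): Agent 1 can switch to B (0 → 2). Not NE.
(T, X, III): Agent 3 can switch to I (0 → 6). Not NE.
(T, Y, I): Agent 1 can switch to B (7 → 9). Not NE.
(T, Y, II): Agent 2 can switch to X (8 → 9). Not NE.
(T, Y, III): Agent 2 can switch to X (3 → 8). Not NE.
(B, X, I): Agent 1 can switch to T (6 → 9). Not NE.
(B, X, II): Agent 2 can switch to Y (0 → 6). Not NE.
(B, X, III): Agent 1 can switch to T (4 → 5). Not NE.
(B, Y, I): Agent 3 can switch to II (3 → 9). Not NE.
(B, Y, II): Agent 1 can switch to T (5 → 8). Not NE.
(B, Y, III): Agent 1 can switch to T (0 → 8). Not NE.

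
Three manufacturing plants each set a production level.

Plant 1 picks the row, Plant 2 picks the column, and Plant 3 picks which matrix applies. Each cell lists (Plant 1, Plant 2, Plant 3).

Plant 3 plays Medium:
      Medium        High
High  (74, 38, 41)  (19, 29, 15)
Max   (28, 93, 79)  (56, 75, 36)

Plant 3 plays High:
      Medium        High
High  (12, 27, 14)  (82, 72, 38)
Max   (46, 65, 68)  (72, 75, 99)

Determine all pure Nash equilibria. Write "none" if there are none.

Pure-strategy Nash equilibria: (High, Medium, Medium) and (High, High, High)

For each player, find the best response to each opponent profile; mutual best responses are the pure NE.
Plant 1 against (Medium, Medium): payoffs 74, 28 → best response High.
Plant 1 against (Medium, High): payoffs 12, 46 → best response Max.
Plant 1 against (High, Medium): payoffs 19, 56 → best response Max.
Plant 1 against (High, High): payoffs 82, 72 → best response High.
Plant 2 against (High, Medium): payoffs 38, 29 → best response Medium.
Plant 2 against (High, High): payoffs 27, 72 → best response High.
Plant 2 against (Max, Medium): payoffs 93, 75 → best response Medium.
Plant 2 against (Max, High): payoffs 65, 75 → best response High.
Plant 3 against (High, Medium): payoffs 41, 14 → best response Medium.
Plant 3 against (High, High): payoffs 15, 38 → best response High.
Plant 3 against (Max, Medium): payoffs 79, 68 → best response Medium.
Plant 3 against (Max, High): payoffs 36, 99 → best response High.
Mutual best responses: (High, Medium, Medium); (High, High, High).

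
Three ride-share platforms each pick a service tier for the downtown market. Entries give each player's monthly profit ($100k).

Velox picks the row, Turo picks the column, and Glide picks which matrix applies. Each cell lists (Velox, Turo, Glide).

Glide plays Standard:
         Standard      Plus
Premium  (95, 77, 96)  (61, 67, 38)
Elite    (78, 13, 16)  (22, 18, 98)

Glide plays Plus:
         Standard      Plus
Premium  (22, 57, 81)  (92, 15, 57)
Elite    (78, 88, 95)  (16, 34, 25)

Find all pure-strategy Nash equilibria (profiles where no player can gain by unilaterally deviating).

The pure Nash equilibria are (Premium, Standard, Standard) and (Elite, Standard, Plus).

(Premium, Standard, Standard): Velox gets 95, best alternative 78; Turo gets 77, best alternative 67; Glide gets 96, best alternative 81. No profitable deviation — NE.
(Premium, Standard, Plus): Velox can switch to Elite (22 → 78). Not NE.
(Premium, Plus, Standard): Turo can switch to Standard (67 → 77). Not NE.
(Premium, Plus, Plus): Turo can switch to Standard (15 → 57). Not NE.
(Elite, Standard, Standard): Velox can switch to Premium (78 → 95). Not NE.
(Elite, Standard, Plus): Velox gets 78, best alternative 22; Turo gets 88, best alternative 34; Glide gets 95, best alternative 16. No profitable deviation — NE.
(Elite, Plus, Standard): Velox can switch to Premium (22 → 61). Not NE.
(Elite, Plus, Plus): Velox can switch to Premium (16 → 92). Not NE.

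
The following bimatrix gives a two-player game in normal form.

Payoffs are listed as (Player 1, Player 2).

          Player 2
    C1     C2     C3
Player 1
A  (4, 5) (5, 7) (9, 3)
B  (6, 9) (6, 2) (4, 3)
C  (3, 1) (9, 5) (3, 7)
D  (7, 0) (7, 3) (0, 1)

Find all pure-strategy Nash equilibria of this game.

none

Player 1 against C1: payoffs 4, 6, 3, 7 → best response D.
Player 1 against C2: payoffs 5, 6, 9, 7 → best response C.
Player 1 against C3: payoffs 9, 4, 3, 0 → best response A.
Player 2 against A: payoffs 5, 7, 3 → best response C2.
Player 2 against B: payoffs 9, 2, 3 → best response C1.
Player 2 against C: payoffs 1, 5, 7 → best response C3.
Player 2 against D: payoffs 0, 3, 1 → best response C2.
No profile is a mutual best response for all players.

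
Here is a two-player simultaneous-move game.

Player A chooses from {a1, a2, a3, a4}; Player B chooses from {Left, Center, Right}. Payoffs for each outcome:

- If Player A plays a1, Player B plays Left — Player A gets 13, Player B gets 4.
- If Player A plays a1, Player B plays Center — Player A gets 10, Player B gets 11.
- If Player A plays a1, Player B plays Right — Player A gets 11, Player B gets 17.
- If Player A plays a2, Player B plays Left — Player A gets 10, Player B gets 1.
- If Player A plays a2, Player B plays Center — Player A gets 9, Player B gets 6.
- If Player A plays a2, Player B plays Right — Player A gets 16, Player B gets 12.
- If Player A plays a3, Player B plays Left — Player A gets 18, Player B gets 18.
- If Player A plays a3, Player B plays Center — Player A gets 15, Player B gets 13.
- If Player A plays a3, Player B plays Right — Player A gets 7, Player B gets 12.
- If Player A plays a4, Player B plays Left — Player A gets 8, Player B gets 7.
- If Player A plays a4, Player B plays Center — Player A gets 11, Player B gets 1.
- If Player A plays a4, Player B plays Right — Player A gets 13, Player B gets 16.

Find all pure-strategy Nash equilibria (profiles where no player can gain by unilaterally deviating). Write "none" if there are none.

Player A against Left: payoffs 13, 10, 18, 8 → best response a3.
Player A against Center: payoffs 10, 9, 15, 11 → best response a3.
Player A against Right: payoffs 11, 16, 7, 13 → best response a2.
Player B against a1: payoffs 4, 11, 17 → best response Right.
Player B against a2: payoffs 1, 6, 12 → best response Right.
Player B against a3: payoffs 18, 13, 12 → best response Left.
Player B against a4: payoffs 7, 1, 16 → best response Right.
Mutual best responses: (a2, Right); (a3, Left).

The pure Nash equilibria are (a2, Right) and (a3, Left).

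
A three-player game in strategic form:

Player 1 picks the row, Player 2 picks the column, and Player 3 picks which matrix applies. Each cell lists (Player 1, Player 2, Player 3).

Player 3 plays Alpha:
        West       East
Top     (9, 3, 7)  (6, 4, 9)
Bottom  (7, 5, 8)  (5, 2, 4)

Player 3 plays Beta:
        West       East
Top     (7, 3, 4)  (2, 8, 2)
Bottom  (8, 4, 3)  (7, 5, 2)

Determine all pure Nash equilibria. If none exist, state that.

(Top, East, Alpha)

(Top, West, Alpha): Player 2 can switch to East (3 → 4). Not NE.
(Top, West, Beta): Player 1 can switch to Bottom (7 → 8). Not NE.
(Top, East, Alpha): Player 1 gets 6, best alternative 5; Player 2 gets 4, best alternative 3; Player 3 gets 9, best alternative 2. No profitable deviation — NE.
(Top, East, Beta): Player 1 can switch to Bottom (2 → 7). Not NE.
(Bottom, West, Alpha): Player 1 can switch to Top (7 → 9). Not NE.
(Bottom, West, Beta): Player 2 can switch to East (4 → 5). Not NE.
(Bottom, East, Alpha): Player 1 can switch to Top (5 → 6). Not NE.
(Bottom, East, Beta): Player 3 can switch to Alpha (2 → 4). Not NE.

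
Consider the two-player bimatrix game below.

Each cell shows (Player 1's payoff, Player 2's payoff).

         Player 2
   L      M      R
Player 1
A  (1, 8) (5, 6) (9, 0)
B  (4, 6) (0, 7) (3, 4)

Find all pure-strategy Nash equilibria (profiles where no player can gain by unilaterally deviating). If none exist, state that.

No pure-strategy Nash equilibrium.

Mark each player's best response to every combination of opponents' strategies; a profile where every player is best-responding is a pure Nash equilibrium.
Player 1 against L: payoffs 1, 4 → best response B.
Player 1 against M: payoffs 5, 0 → best response A.
Player 1 against R: payoffs 9, 3 → best response A.
Player 2 against A: payoffs 8, 6, 0 → best response L.
Player 2 against B: payoffs 6, 7, 4 → best response M.
No profile is a mutual best response for all players.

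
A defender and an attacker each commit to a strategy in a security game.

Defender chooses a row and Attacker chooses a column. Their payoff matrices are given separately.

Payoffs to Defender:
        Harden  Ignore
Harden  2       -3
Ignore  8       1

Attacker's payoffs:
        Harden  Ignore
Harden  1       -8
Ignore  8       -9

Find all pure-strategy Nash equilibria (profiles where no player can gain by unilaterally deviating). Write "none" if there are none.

Mark each player's best response to every combination of opponents' strategies; a profile where every player is best-responding is a pure Nash equilibrium.
Defender against Harden: payoffs 2, 8 → best response Ignore.
Defender against Ignore: payoffs -3, 1 → best response Ignore.
Attacker against Harden: payoffs 1, -8 → best response Harden.
Attacker against Ignore: payoffs 8, -9 → best response Harden.
Mutual best responses: (Ignore, Harden).

Pure NE: (Ignore, Harden)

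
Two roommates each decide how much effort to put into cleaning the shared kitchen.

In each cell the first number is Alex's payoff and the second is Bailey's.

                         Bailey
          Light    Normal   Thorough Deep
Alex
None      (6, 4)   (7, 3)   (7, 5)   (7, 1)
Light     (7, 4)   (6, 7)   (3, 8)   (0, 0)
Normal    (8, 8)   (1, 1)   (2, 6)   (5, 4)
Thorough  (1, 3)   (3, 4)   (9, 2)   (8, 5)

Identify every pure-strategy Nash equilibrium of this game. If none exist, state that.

Pure-strategy Nash equilibria: (Normal, Light); (Thorough, Deep)

Alex against Light: payoffs 6, 7, 8, 1 → best response Normal.
Alex against Normal: payoffs 7, 6, 1, 3 → best response None.
Alex against Thorough: payoffs 7, 3, 2, 9 → best response Thorough.
Alex against Deep: payoffs 7, 0, 5, 8 → best response Thorough.
Bailey against None: payoffs 4, 3, 5, 1 → best response Thorough.
Bailey against Light: payoffs 4, 7, 8, 0 → best response Thorough.
Bailey against Normal: payoffs 8, 1, 6, 4 → best response Light.
Bailey against Thorough: payoffs 3, 4, 2, 5 → best response Deep.
Mutual best responses: (Normal, Light); (Thorough, Deep).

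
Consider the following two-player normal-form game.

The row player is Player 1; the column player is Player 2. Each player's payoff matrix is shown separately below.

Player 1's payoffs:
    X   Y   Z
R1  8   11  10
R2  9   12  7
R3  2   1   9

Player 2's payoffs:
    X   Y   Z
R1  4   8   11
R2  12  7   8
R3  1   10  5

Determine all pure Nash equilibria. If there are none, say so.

Pure-strategy Nash equilibria: (R1, Z) and (R2, X)

(R1, X): Player 1 can switch to R2 (8 → 9). Not NE.
(R1, Y): Player 1 can switch to R2 (11 → 12). Not NE.
(R1, Z): Player 1 gets 10, best alternative 9; Player 2 gets 11, best alternative 8. No profitable deviation — NE.
(R2, X): Player 1 gets 9, best alternative 8; Player 2 gets 12, best alternative 8. No profitable deviation — NE.
(R2, Y): Player 2 can switch to X (7 → 12). Not NE.
(R2, Z): Player 1 can switch to R1 (7 → 10). Not NE.
(R3, X): Player 1 can switch to R1 (2 → 8). Not NE.
(R3, Y): Player 1 can switch to R1 (1 → 11). Not NE.
(R3, Z): Player 1 can switch to R1 (9 → 10). Not NE.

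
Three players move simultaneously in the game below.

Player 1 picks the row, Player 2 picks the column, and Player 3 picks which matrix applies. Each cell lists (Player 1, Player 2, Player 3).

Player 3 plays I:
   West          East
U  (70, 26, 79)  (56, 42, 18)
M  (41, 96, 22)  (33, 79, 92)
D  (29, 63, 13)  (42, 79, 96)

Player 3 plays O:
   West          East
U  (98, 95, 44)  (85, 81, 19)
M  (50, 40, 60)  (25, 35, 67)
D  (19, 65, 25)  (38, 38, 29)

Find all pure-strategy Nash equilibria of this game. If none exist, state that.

This game has no pure Nash equilibrium.

For each player, find the best response to each opponent profile; mutual best responses are the pure NE.
Player 1 against (West, I): payoffs 70, 41, 29 → best response U.
Player 1 against (West, O): payoffs 98, 50, 19 → best response U.
Player 1 against (East, I): payoffs 56, 33, 42 → best response U.
Player 1 against (East, O): payoffs 85, 25, 38 → best response U.
Player 2 against (U, I): payoffs 26, 42 → best response East.
Player 2 against (U, O): payoffs 95, 81 → best response West.
Player 2 against (M, I): payoffs 96, 79 → best response West.
Player 2 against (M, O): payoffs 40, 35 → best response West.
Player 2 against (D, I): payoffs 63, 79 → best response East.
Player 2 against (D, O): payoffs 65, 38 → best response West.
Player 3 against (U, West): payoffs 79, 44 → best response I.
Player 3 against (U, East): payoffs 18, 19 → best response O.
Player 3 against (M, West): payoffs 22, 60 → best response O.
Player 3 against (M, East): payoffs 92, 67 → best response I.
Player 3 against (D, West): payoffs 13, 25 → best response O.
Player 3 against (D, East): payoffs 96, 29 → best response I.
No profile is a mutual best response for all players.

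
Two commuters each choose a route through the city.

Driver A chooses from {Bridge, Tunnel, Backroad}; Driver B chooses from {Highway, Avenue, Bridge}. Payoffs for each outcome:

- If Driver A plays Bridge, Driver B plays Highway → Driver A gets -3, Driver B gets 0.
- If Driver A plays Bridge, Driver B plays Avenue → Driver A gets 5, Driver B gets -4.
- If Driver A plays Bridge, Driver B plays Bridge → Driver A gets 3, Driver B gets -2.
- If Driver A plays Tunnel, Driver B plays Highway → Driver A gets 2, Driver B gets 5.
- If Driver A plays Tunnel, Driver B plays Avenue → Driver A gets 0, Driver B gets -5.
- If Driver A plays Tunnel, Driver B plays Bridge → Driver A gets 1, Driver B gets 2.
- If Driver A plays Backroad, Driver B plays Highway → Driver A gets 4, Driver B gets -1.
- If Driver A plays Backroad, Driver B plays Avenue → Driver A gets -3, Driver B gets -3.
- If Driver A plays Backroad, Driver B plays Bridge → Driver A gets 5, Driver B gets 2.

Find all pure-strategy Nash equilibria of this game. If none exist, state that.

Pure NE: (Backroad, Bridge)

Driver A against Highway: payoffs -3, 2, 4 → best response Backroad.
Driver A against Avenue: payoffs 5, 0, -3 → best response Bridge.
Driver A against Bridge: payoffs 3, 1, 5 → best response Backroad.
Driver B against Bridge: payoffs 0, -4, -2 → best response Highway.
Driver B against Tunnel: payoffs 5, -5, 2 → best response Highway.
Driver B against Backroad: payoffs -1, -3, 2 → best response Bridge.
Mutual best responses: (Backroad, Bridge).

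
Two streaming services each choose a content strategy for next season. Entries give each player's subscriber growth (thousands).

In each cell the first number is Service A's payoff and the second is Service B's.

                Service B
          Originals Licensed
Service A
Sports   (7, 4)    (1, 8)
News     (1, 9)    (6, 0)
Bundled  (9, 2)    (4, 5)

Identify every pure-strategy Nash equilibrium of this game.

none

For each strategy profile, look for a profitable unilateral deviation.
(Sports, Originals): Service A can switch to Bundled (7 → 9). Not NE.
(Sports, Licensed): Service A can switch to News (1 → 6). Not NE.
(News, Originals): Service A can switch to Sports (1 → 7). Not NE.
(News, Licensed): Service B can switch to Originals (0 → 9). Not NE.
(Bundled, Originals): Service B can switch to Licensed (2 → 5). Not NE.
(Bundled, Licensed): Service A can switch to News (4 → 6). Not NE.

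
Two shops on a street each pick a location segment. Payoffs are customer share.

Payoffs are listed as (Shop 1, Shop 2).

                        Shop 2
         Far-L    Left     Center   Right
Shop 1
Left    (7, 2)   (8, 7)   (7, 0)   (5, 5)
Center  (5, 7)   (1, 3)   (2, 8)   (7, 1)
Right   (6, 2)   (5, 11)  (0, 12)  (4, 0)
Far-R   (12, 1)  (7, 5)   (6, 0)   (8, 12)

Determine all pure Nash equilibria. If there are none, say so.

(Left, Far-L): Shop 1 can switch to Far-R (7 → 12). Not NE.
(Left, Left): Shop 1 gets 8, best alternative 7; Shop 2 gets 7, best alternative 5. No profitable deviation — NE.
(Left, Center): Shop 2 can switch to Far-L (0 → 2). Not NE.
(Left, Right): Shop 1 can switch to Center (5 → 7). Not NE.
(Center, Far-L): Shop 1 can switch to Left (5 → 7). Not NE.
(Center, Left): Shop 1 can switch to Left (1 → 8). Not NE.
(Center, Center): Shop 1 can switch to Left (2 → 7). Not NE.
(Center, Right): Shop 1 can switch to Far-R (7 → 8). Not NE.
(Right, Far-L): Shop 1 can switch to Left (6 → 7). Not NE.
(Right, Left): Shop 1 can switch to Left (5 → 8). Not NE.
(Right, Center): Shop 1 can switch to Left (0 → 7). Not NE.
(Right, Right): Shop 1 can switch to Left (4 → 5). Not NE.
(Far-R, Far-L): Shop 2 can switch to Left (1 → 5). Not NE.
(Far-R, Right): Shop 1 gets 8, best alternative 7; Shop 2 gets 12, best alternative 5. No profitable deviation — NE.
(The remaining 2 profiles each have a profitable deviation by the same check.)

The pure Nash equilibria are (Left, Left); (Far-R, Right).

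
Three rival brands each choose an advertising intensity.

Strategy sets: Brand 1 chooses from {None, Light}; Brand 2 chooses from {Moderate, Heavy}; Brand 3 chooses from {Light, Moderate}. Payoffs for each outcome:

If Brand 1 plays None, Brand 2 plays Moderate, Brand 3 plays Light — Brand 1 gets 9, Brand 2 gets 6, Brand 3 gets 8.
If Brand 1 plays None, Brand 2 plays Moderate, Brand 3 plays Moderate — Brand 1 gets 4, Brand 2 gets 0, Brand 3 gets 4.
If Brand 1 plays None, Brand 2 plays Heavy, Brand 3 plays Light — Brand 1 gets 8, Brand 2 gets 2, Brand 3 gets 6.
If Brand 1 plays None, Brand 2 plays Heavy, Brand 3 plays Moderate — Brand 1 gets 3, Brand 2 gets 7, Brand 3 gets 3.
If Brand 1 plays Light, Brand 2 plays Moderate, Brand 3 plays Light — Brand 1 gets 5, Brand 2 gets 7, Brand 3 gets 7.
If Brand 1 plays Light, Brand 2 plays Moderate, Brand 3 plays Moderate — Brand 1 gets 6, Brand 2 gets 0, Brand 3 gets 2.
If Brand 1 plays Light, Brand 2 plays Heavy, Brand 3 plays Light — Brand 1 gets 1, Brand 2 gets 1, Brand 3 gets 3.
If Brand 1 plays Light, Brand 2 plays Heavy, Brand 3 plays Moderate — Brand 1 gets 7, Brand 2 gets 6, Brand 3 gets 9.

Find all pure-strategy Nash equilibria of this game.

Check each profile: it is a Nash equilibrium iff no player can strictly gain by switching unilaterally.
(None, Moderate, Light): Brand 1 gets 9, best alternative 5; Brand 2 gets 6, best alternative 2; Brand 3 gets 8, best alternative 4. No profitable deviation — NE.
(None, Moderate, Moderate): Brand 1 can switch to Light (4 → 6). Not NE.
(None, Heavy, Light): Brand 2 can switch to Moderate (2 → 6). Not NE.
(None, Heavy, Moderate): Brand 1 can switch to Light (3 → 7). Not NE.
(Light, Moderate, Light): Brand 1 can switch to None (5 → 9). Not NE.
(Light, Moderate, Moderate): Brand 2 can switch to Heavy (0 → 6). Not NE.
(Light, Heavy, Light): Brand 1 can switch to None (1 → 8). Not NE.
(Light, Heavy, Moderate): Brand 1 gets 7, best alternative 3; Brand 2 gets 6, best alternative 0; Brand 3 gets 9, best alternative 3. No profitable deviation — NE.

Pure-strategy Nash equilibria: (None, Moderate, Light); (Light, Heavy, Moderate)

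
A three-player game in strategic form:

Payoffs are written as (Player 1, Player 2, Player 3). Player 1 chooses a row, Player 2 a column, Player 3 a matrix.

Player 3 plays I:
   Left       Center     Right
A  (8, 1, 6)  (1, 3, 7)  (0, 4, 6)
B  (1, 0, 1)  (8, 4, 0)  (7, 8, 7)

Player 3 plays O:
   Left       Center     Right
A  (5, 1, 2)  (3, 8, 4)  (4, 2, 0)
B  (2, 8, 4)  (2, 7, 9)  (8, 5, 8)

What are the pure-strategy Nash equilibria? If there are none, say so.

Mark each player's best response to every combination of opponents' strategies; a profile where every player is best-responding is a pure Nash equilibrium.
Player 1 against (Left, I): payoffs 8, 1 → best response A.
Player 1 against (Left, O): payoffs 5, 2 → best response A.
Player 1 against (Center, I): payoffs 1, 8 → best response B.
Player 1 against (Center, O): payoffs 3, 2 → best response A.
Player 1 against (Right, I): payoffs 0, 7 → best response B.
Player 1 against (Right, O): payoffs 4, 8 → best response B.
Player 2 against (A, I): payoffs 1, 3, 4 → best response Right.
Player 2 against (A, O): payoffs 1, 8, 2 → best response Center.
Player 2 against (B, I): payoffs 0, 4, 8 → best response Right.
Player 2 against (B, O): payoffs 8, 7, 5 → best response Left.
Player 3 against (A, Left): payoffs 6, 2 → best response I.
Player 3 against (A, Center): payoffs 7, 4 → best response I.
Player 3 against (A, Right): payoffs 6, 0 → best response I.
Player 3 against (B, Left): payoffs 1, 4 → best response O.
Player 3 against (B, Center): payoffs 0, 9 → best response O.
Player 3 against (B, Right): payoffs 7, 8 → best response O.
No profile is a mutual best response for all players.

none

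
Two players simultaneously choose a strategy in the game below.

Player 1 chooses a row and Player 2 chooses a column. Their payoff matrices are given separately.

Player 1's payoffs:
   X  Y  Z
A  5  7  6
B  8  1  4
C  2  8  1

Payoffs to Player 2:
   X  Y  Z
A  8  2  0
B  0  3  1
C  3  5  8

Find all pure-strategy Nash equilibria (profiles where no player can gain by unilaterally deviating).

No pure-strategy Nash equilibrium.

Player 1 against X: payoffs 5, 8, 2 → best response B.
Player 1 against Y: payoffs 7, 1, 8 → best response C.
Player 1 against Z: payoffs 6, 4, 1 → best response A.
Player 2 against A: payoffs 8, 2, 0 → best response X.
Player 2 against B: payoffs 0, 3, 1 → best response Y.
Player 2 against C: payoffs 3, 5, 8 → best response Z.
No profile is a mutual best response for all players.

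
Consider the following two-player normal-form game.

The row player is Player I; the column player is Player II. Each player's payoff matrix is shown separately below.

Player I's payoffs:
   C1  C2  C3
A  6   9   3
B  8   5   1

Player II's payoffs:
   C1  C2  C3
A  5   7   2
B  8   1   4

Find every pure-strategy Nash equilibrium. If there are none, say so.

Pure-strategy Nash equilibria: (A, C2), (B, C1)

Check each profile: it is a Nash equilibrium iff no player can strictly gain by switching unilaterally.
(A, C1): Player I can switch to B (6 → 8). Not NE.
(A, C2): Player I gets 9, best alternative 5; Player II gets 7, best alternative 5. No profitable deviation — NE.
(A, C3): Player II can switch to C1 (2 → 5). Not NE.
(B, C1): Player I gets 8, best alternative 6; Player II gets 8, best alternative 4. No profitable deviation — NE.
(B, C2): Player I can switch to A (5 → 9). Not NE.
(B, C3): Player I can switch to A (1 → 3). Not NE.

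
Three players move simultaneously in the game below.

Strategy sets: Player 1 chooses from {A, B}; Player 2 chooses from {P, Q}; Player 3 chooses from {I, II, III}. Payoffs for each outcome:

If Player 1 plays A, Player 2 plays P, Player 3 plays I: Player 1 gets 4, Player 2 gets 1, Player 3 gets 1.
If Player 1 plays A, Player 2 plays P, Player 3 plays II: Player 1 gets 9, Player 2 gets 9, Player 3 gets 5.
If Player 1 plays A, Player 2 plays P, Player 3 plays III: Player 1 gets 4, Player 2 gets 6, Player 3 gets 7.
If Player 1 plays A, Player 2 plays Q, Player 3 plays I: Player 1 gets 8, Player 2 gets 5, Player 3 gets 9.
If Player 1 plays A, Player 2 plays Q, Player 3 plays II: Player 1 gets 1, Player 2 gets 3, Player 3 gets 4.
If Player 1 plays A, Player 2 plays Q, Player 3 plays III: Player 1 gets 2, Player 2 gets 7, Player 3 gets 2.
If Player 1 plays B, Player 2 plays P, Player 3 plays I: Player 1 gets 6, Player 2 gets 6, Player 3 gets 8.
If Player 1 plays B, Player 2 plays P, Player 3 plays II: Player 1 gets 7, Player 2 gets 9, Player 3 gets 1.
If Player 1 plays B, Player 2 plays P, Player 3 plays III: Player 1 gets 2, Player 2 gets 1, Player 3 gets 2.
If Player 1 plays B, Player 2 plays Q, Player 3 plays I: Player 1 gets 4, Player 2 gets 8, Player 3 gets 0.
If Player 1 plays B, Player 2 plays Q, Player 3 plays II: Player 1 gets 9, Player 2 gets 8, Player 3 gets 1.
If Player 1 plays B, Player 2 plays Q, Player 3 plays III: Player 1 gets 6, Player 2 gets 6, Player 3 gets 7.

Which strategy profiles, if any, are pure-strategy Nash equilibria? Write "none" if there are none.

(A, P, I): Player 1 can switch to B (4 → 6). Not NE.
(A, P, II): Player 3 can switch to III (5 → 7). Not NE.
(A, P, III): Player 2 can switch to Q (6 → 7). Not NE.
(A, Q, I): Player 1 gets 8, best alternative 4; Player 2 gets 5, best alternative 1; Player 3 gets 9, best alternative 4. No profitable deviation — NE.
(A, Q, II): Player 1 can switch to B (1 → 9). Not NE.
(A, Q, III): Player 1 can switch to B (2 → 6). Not NE.
(B, P, I): Player 2 can switch to Q (6 → 8). Not NE.
(B, P, II): Player 1 can switch to A (7 → 9). Not NE.
(B, P, III): Player 1 can switch to A (2 → 4). Not NE.
(B, Q, I): Player 1 can switch to A (4 → 8). Not NE.
(B, Q, II): Player 2 can switch to P (8 → 9). Not NE.
(B, Q, III): Player 1 gets 6, best alternative 2; Player 2 gets 6, best alternative 1; Player 3 gets 7, best alternative 1. No profitable deviation — NE.

The pure Nash equilibria are (A, Q, I) and (B, Q, III).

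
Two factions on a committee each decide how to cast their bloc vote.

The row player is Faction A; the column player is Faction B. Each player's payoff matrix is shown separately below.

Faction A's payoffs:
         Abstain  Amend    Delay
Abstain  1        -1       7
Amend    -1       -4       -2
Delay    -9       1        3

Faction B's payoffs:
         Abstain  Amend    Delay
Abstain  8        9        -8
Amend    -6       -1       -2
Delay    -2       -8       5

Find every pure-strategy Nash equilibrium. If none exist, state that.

none

For each strategy profile, look for a profitable unilateral deviation.
(Abstain, Abstain): Faction B can switch to Amend (8 → 9). Not NE.
(Abstain, Amend): Faction A can switch to Delay (-1 → 1). Not NE.
(Abstain, Delay): Faction B can switch to Abstain (-8 → 8). Not NE.
(Amend, Abstain): Faction A can switch to Abstain (-1 → 1). Not NE.
(Amend, Amend): Faction A can switch to Abstain (-4 → -1). Not NE.
(Amend, Delay): Faction A can switch to Abstain (-2 → 7). Not NE.
(Delay, Abstain): Faction A can switch to Abstain (-9 → 1). Not NE.
(Delay, Amend): Faction B can switch to Abstain (-8 → -2). Not NE.
(Delay, Delay): Faction A can switch to Abstain (3 → 7). Not NE.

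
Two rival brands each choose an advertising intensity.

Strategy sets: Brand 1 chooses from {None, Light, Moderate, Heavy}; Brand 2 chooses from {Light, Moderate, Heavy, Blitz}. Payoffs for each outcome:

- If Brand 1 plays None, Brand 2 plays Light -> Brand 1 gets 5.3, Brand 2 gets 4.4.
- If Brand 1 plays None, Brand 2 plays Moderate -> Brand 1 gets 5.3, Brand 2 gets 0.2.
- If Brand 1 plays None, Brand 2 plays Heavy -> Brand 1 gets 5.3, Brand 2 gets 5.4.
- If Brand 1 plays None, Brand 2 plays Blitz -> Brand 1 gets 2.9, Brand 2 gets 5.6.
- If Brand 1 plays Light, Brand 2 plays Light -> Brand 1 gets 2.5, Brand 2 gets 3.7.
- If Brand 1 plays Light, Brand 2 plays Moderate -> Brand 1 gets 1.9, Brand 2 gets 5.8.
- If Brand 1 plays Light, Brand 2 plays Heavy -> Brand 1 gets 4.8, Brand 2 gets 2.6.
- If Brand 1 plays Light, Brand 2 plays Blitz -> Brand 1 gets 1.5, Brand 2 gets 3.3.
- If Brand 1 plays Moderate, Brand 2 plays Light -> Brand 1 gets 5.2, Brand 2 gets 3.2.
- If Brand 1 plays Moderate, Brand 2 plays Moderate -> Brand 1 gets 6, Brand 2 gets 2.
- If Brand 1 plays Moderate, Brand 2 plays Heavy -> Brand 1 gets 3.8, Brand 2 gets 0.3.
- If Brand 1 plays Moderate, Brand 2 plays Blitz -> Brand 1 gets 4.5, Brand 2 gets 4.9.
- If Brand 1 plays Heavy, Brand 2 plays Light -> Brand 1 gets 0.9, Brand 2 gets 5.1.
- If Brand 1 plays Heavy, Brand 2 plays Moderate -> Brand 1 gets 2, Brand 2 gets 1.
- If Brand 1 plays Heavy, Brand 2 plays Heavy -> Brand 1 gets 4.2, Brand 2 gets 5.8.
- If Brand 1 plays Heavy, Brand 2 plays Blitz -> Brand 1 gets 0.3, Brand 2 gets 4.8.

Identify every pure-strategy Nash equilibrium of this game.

(Moderate, Blitz)

(None, Light): Brand 2 can switch to Heavy (4.4 → 5.4). Not NE.
(None, Moderate): Brand 1 can switch to Moderate (5.3 → 6). Not NE.
(None, Heavy): Brand 2 can switch to Blitz (5.4 → 5.6). Not NE.
(None, Blitz): Brand 1 can switch to Moderate (2.9 → 4.5). Not NE.
(Light, Light): Brand 1 can switch to None (2.5 → 5.3). Not NE.
(Light, Moderate): Brand 1 can switch to None (1.9 → 5.3). Not NE.
(Light, Heavy): Brand 1 can switch to None (4.8 → 5.3). Not NE.
(Light, Blitz): Brand 1 can switch to None (1.5 → 2.9). Not NE.
(Moderate, Light): Brand 1 can switch to None (5.2 → 5.3). Not NE.
(Moderate, Moderate): Brand 2 can switch to Light (2 → 3.2). Not NE.
(Moderate, Blitz): Brand 1 gets 4.5, best alternative 2.9; Brand 2 gets 4.9, best alternative 3.2. No profitable deviation — NE.
(The remaining 5 profiles each have a profitable deviation by the same check.)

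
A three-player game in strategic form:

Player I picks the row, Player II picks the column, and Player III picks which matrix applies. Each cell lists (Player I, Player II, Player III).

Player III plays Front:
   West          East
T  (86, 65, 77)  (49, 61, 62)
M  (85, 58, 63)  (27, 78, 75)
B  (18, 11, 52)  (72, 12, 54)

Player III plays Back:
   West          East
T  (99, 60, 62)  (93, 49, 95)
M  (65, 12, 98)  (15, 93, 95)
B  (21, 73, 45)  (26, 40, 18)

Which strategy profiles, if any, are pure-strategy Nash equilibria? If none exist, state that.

Pure-strategy Nash equilibria: (T, West, Front) and (B, East, Front)

For each player, find the best response to each opponent profile; mutual best responses are the pure NE.
Player I against (West, Front): payoffs 86, 85, 18 → best response T.
Player I against (West, Back): payoffs 99, 65, 21 → best response T.
Player I against (East, Front): payoffs 49, 27, 72 → best response B.
Player I against (East, Back): payoffs 93, 15, 26 → best response T.
Player II against (T, Front): payoffs 65, 61 → best response West.
Player II against (T, Back): payoffs 60, 49 → best response West.
Player II against (M, Front): payoffs 58, 78 → best response East.
Player II against (M, Back): payoffs 12, 93 → best response East.
Player II against (B, Front): payoffs 11, 12 → best response East.
Player II against (B, Back): payoffs 73, 40 → best response West.
Player III against (T, West): payoffs 77, 62 → best response Front.
Player III against (T, East): payoffs 62, 95 → best response Back.
Player III against (M, West): payoffs 63, 98 → best response Back.
Player III against (M, East): payoffs 75, 95 → best response Back.
Player III against (B, West): payoffs 52, 45 → best response Front.
Player III against (B, East): payoffs 54, 18 → best response Front.
Mutual best responses: (T, West, Front); (B, East, Front).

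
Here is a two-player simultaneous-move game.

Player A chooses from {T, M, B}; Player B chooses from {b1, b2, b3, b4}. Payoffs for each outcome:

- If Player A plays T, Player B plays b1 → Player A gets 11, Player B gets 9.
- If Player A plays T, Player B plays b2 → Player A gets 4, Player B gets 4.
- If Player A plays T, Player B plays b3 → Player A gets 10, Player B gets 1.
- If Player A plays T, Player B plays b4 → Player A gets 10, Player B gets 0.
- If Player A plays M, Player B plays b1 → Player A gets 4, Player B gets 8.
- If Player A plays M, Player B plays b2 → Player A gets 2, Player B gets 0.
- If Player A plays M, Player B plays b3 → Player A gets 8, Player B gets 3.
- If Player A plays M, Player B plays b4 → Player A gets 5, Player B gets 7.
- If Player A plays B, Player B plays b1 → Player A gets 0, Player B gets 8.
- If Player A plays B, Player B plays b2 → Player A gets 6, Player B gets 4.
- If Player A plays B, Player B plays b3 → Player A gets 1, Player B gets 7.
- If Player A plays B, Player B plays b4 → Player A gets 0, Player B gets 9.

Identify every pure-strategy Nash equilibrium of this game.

The unique pure-strategy Nash equilibrium is (T, b1).

Player A against b1: payoffs 11, 4, 0 → best response T.
Player A against b2: payoffs 4, 2, 6 → best response B.
Player A against b3: payoffs 10, 8, 1 → best response T.
Player A against b4: payoffs 10, 5, 0 → best response T.
Player B against T: payoffs 9, 4, 1, 0 → best response b1.
Player B against M: payoffs 8, 0, 3, 7 → best response b1.
Player B against B: payoffs 8, 4, 7, 9 → best response b4.
Mutual best responses: (T, b1).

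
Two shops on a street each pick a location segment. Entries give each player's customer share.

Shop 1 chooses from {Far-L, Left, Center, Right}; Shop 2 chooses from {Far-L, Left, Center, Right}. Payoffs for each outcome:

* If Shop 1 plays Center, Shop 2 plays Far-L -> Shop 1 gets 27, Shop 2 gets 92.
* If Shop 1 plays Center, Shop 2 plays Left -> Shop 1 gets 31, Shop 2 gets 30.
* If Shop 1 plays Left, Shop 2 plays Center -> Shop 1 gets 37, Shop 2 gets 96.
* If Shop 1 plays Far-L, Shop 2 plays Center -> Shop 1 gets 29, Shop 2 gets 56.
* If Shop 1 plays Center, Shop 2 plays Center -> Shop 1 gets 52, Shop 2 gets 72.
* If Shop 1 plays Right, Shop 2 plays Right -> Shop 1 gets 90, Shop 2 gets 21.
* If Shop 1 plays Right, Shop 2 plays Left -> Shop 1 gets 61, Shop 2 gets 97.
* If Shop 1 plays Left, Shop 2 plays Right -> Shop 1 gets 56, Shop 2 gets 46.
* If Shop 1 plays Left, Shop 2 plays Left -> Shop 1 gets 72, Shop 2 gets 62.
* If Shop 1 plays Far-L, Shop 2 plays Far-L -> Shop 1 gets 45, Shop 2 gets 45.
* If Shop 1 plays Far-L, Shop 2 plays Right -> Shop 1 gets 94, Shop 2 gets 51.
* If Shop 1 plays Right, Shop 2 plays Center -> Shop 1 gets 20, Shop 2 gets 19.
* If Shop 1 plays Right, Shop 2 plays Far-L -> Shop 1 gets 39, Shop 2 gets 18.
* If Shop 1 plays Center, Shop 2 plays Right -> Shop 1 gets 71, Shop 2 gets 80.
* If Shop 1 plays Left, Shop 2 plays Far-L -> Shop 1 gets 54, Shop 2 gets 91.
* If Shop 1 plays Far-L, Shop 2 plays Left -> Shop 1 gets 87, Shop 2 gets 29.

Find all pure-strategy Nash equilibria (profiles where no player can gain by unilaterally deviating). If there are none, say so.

No pure-strategy Nash equilibrium.

Check each profile: it is a Nash equilibrium iff no player can strictly gain by switching unilaterally.
(Far-L, Far-L): Shop 1 can switch to Left (45 → 54). Not NE.
(Far-L, Left): Shop 2 can switch to Far-L (29 → 45). Not NE.
(Far-L, Center): Shop 1 can switch to Left (29 → 37). Not NE.
(Far-L, Right): Shop 2 can switch to Center (51 → 56). Not NE.
(Left, Far-L): Shop 2 can switch to Center (91 → 96). Not NE.
(Left, Left): Shop 1 can switch to Far-L (72 → 87). Not NE.
(The remaining 10 profiles each have a profitable deviation by the same check.)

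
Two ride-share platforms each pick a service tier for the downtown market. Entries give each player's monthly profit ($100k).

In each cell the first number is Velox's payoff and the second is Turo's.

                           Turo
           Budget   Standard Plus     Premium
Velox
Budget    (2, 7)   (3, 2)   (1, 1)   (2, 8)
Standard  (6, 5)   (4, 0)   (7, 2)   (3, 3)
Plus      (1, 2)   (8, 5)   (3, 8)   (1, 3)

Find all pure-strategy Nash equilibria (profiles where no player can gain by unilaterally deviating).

The unique pure-strategy Nash equilibrium is (Standard, Budget).

Velox against Budget: payoffs 2, 6, 1 → best response Standard.
Velox against Standard: payoffs 3, 4, 8 → best response Plus.
Velox against Plus: payoffs 1, 7, 3 → best response Standard.
Velox against Premium: payoffs 2, 3, 1 → best response Standard.
Turo against Budget: payoffs 7, 2, 1, 8 → best response Premium.
Turo against Standard: payoffs 5, 0, 2, 3 → best response Budget.
Turo against Plus: payoffs 2, 5, 8, 3 → best response Plus.
Mutual best responses: (Standard, Budget).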